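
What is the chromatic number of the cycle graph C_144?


A cycle on an even number of vertices is bipartite: alternate two colors around the cycle.
Since 144 is even, two colors suffice, and at least two are needed because the graph has edges.
Chromatic number = 2.

2


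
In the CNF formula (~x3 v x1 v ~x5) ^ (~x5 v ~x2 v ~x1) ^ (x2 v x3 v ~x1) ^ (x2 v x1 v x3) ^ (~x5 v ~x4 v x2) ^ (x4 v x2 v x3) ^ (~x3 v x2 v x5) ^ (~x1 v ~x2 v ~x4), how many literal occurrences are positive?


Scan each clause for unnegated literals.
Clause 1: 1 positive; Clause 2: 0 positive; Clause 3: 2 positive; Clause 4: 3 positive; Clause 5: 1 positive; Clause 6: 3 positive; Clause 7: 2 positive; Clause 8: 0 positive.
Total positive literal occurrences = 12.

12


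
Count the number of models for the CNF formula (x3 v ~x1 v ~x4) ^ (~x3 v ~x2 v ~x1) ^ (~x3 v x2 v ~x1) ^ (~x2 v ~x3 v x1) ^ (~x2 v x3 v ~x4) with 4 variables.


Enumerate all 16 truth assignments over 4 variables.
Test each against every clause.
Satisfying assignments found: 7.

7


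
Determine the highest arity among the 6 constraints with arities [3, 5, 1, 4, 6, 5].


The arities are: 3, 5, 1, 4, 6, 5.
Scan for the maximum value.
Maximum arity = 6.

6


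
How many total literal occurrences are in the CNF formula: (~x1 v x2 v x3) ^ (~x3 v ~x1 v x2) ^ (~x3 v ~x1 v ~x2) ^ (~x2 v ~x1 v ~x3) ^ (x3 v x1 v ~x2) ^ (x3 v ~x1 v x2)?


Clause lengths: 3, 3, 3, 3, 3, 3.
Sum = 3 + 3 + 3 + 3 + 3 + 3 = 18.

18


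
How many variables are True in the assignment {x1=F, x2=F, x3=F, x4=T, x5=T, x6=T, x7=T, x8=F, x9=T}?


The weight is the number of variables assigned True.
True variables: x4, x5, x6, x7, x9.
Weight = 5.

5


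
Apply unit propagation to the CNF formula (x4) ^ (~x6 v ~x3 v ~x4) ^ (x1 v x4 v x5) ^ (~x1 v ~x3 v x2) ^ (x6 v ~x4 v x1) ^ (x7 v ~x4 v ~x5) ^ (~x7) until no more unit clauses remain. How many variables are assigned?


Unit propagation repeatedly assigns the literal in any unit clause, then simplifies.
Assignments in order: x4 = T, x7 = F, x5 = F.
No further unit clauses remain.
Total variables assigned = 3.

3


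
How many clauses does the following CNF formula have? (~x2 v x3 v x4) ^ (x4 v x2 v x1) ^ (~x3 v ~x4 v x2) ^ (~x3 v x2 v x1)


Each group enclosed in parentheses joined by ^ is one clause.
Counting the conjuncts: 4 clauses.

4


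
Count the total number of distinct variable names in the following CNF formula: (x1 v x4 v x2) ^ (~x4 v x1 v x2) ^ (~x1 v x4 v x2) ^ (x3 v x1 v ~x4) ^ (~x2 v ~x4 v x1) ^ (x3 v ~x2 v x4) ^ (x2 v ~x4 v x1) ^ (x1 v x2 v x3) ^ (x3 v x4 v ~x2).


Identify each distinct variable in the formula.
Variables found: x1, x2, x3, x4.
Total distinct variables = 4.

4


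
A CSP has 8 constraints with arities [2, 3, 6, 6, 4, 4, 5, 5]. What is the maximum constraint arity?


The arities are: 2, 3, 6, 6, 4, 4, 5, 5.
Scan for the maximum value.
Maximum arity = 6.

6


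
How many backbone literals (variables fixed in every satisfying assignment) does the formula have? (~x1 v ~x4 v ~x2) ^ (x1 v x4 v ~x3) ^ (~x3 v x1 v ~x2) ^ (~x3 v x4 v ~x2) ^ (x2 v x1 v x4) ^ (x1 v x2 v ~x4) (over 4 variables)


Find all satisfying assignments: 7 model(s).
Check which variables have the same value in every model.
No variable is fixed across all models.
Backbone size = 0.

0


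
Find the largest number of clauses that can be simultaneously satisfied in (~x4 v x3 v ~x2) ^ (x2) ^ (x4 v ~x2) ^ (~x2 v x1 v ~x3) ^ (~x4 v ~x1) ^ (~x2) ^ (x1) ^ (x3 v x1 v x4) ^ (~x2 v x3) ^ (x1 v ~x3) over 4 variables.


Enumerate all 16 truth assignments.
For each, count how many of the 10 clauses are satisfied.
The formula is not fully satisfiable, so the maximum is below 10.
Maximum simultaneously satisfiable clauses = 9.

9


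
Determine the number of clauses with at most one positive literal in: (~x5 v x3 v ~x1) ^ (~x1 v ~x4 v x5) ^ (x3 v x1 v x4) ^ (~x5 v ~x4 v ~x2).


A Horn clause has at most one positive literal.
Clause 1: 1 positive lit(s) -> Horn
Clause 2: 1 positive lit(s) -> Horn
Clause 3: 3 positive lit(s) -> not Horn
Clause 4: 0 positive lit(s) -> Horn
Total Horn clauses = 3.

3


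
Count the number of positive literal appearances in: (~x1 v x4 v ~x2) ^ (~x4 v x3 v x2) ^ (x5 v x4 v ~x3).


Scan each clause for unnegated literals.
Clause 1: 1 positive; Clause 2: 2 positive; Clause 3: 2 positive.
Total positive literal occurrences = 5.

5


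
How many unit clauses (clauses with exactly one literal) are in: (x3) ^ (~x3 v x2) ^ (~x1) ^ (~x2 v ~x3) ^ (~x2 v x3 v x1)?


A unit clause contains exactly one literal.
Unit clauses found: (x3), (~x1).
Count = 2.

2


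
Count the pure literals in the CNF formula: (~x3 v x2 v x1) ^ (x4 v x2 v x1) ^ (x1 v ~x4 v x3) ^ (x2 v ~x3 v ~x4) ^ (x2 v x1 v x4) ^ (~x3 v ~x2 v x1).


A pure literal appears in only one polarity across all clauses.
Pure literals: x1 (positive only).
Count = 1.

1


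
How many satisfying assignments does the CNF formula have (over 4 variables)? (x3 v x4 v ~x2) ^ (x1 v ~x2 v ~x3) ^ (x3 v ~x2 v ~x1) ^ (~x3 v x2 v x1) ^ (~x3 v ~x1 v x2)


Enumerate all 16 truth assignments over 4 variables.
Test each against every clause.
Satisfying assignments found: 7.

7


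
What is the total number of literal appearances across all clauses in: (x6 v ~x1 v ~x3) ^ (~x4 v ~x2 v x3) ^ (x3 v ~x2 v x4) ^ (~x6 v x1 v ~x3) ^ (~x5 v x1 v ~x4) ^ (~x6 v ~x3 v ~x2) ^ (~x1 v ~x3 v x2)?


Clause lengths: 3, 3, 3, 3, 3, 3, 3.
Sum = 3 + 3 + 3 + 3 + 3 + 3 + 3 = 21.

21


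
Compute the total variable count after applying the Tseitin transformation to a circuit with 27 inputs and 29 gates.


The Tseitin transformation introduces one auxiliary variable per gate.
Total variables = inputs + gates = 27 + 29 = 56.

56


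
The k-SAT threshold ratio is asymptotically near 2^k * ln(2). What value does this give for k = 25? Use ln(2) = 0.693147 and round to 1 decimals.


Using the asymptotic formula: threshold ~ 2^k * ln(2).
2^25 = 33554432.
33554432 * 0.693147 = 23258153.9.

23258153.9


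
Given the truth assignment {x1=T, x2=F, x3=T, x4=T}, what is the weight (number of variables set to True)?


The weight is the number of variables assigned True.
True variables: x1, x3, x4.
Weight = 3.

3


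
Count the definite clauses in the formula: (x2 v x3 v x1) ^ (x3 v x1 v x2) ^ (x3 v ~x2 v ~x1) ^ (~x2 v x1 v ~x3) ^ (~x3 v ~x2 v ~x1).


A definite clause has exactly one positive literal.
Clause 1: 3 positive -> not definite
Clause 2: 3 positive -> not definite
Clause 3: 1 positive -> definite
Clause 4: 1 positive -> definite
Clause 5: 0 positive -> not definite
Definite clause count = 2.

2


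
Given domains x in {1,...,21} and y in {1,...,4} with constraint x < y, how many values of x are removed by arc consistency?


For the constraint x < y, x needs a supporting value in y's domain.
x can be at most 3 (one less than y's maximum).
Valid x values from domain: 3 out of 21.
Pruned = 21 - 3 = 18.

18


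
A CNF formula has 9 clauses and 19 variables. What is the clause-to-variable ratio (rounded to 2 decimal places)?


Clause-to-variable ratio = clauses / variables.
9 / 19 = 0.47.

0.47


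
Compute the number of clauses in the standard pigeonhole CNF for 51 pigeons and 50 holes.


The PHP encoding has two parts:
1) At-least-one-hole clauses: 51 (one per pigeon, each with 50 literals).
2) At-most-one-pigeon-per-hole clauses: 50 holes * C(51,2) = 50 * 1275 = 63750.
Total clauses = 51 + 63750 = 63801.

63801


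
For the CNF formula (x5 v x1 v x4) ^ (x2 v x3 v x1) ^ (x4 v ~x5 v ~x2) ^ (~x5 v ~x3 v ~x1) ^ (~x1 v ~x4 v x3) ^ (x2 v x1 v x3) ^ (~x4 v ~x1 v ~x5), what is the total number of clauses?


Each group enclosed in parentheses joined by ^ is one clause.
Counting the conjuncts: 7 clauses.

7


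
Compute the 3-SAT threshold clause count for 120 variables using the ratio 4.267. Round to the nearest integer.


The 3-SAT phase transition occurs at approximately 4.267 clauses per variable.
m = 4.267 * 120 = 512.04.
Rounded to nearest integer: 512.

512


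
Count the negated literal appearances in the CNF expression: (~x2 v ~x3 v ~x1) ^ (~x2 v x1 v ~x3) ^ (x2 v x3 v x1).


Scan each clause for negated literals.
Clause 1: 3 negative; Clause 2: 2 negative; Clause 3: 0 negative.
Total negative literal occurrences = 5.

5


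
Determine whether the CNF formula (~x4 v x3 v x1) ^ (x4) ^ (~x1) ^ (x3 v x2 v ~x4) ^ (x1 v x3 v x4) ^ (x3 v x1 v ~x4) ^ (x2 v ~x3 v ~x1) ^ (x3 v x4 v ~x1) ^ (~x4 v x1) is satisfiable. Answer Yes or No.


Check all 16 possible truth assignments.
Number of satisfying assignments found: 0.
The formula is unsatisfiable.

No


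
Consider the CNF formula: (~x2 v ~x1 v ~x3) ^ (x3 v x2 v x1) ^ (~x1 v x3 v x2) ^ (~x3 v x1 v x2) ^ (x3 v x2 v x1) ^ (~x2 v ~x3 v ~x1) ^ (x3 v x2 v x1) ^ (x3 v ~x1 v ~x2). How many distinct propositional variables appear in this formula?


Identify each distinct variable in the formula.
Variables found: x1, x2, x3.
Total distinct variables = 3.

3


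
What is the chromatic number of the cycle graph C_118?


A cycle on an even number of vertices is bipartite: alternate two colors around the cycle.
Since 118 is even, two colors suffice, and at least two are needed because the graph has edges.
Chromatic number = 2.

2


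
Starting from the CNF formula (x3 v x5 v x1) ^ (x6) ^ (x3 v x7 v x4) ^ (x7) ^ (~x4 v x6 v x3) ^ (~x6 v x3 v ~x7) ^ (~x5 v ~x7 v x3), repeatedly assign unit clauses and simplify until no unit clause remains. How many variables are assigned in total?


Unit propagation repeatedly assigns the literal in any unit clause, then simplifies.
Assignments in order: x6 = T, x7 = T, x3 = T.
No further unit clauses remain.
Total variables assigned = 3.

3


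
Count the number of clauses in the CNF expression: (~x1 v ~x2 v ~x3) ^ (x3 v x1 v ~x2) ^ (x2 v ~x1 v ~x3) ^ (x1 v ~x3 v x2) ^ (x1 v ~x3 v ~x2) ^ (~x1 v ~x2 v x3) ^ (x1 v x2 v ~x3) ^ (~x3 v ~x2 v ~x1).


Each group enclosed in parentheses joined by ^ is one clause.
Counting the conjuncts: 8 clauses.

8


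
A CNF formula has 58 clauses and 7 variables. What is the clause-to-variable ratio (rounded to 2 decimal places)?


Clause-to-variable ratio = clauses / variables.
58 / 7 = 8.29.

8.29


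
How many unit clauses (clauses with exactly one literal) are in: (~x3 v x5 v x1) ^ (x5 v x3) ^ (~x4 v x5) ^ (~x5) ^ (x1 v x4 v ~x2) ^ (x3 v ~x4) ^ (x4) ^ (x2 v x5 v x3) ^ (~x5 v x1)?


A unit clause contains exactly one literal.
Unit clauses found: (~x5), (x4).
Count = 2.

2


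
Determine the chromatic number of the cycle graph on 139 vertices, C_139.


An odd cycle cannot be 2-colored: alternating two colors around the cycle returns to the start with a conflict.
Since 139 is odd, three colors are required (and three suffice).
Chromatic number = 3.

3


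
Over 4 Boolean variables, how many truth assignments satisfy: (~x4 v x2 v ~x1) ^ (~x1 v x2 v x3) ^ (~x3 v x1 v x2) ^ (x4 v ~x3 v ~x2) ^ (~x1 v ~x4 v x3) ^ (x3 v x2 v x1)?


Enumerate all 16 truth assignments over 4 variables.
Test each against every clause.
Satisfying assignments found: 6.

6


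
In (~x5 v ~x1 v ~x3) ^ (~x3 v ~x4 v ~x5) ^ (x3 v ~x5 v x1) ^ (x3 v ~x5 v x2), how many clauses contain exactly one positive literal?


A definite clause has exactly one positive literal.
Clause 1: 0 positive -> not definite
Clause 2: 0 positive -> not definite
Clause 3: 2 positive -> not definite
Clause 4: 2 positive -> not definite
Definite clause count = 0.

0


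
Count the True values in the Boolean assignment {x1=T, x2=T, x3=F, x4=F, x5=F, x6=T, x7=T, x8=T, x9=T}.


The weight is the number of variables assigned True.
True variables: x1, x2, x6, x7, x8, x9.
Weight = 6.

6


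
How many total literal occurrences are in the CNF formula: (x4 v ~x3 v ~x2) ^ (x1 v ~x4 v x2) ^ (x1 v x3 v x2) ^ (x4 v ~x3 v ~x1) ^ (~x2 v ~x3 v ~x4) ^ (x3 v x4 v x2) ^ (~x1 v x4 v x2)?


Clause lengths: 3, 3, 3, 3, 3, 3, 3.
Sum = 3 + 3 + 3 + 3 + 3 + 3 + 3 = 21.

21


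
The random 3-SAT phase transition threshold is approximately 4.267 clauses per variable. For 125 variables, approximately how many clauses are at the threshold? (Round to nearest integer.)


The 3-SAT phase transition occurs at approximately 4.267 clauses per variable.
m = 4.267 * 125 = 533.375.
Rounded to nearest integer: 533.

533


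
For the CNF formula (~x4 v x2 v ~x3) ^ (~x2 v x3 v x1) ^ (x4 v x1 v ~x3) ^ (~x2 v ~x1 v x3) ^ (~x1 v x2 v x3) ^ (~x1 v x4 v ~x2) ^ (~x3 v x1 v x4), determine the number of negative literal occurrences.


Scan each clause for negated literals.
Clause 1: 2 negative; Clause 2: 1 negative; Clause 3: 1 negative; Clause 4: 2 negative; Clause 5: 1 negative; Clause 6: 2 negative; Clause 7: 1 negative.
Total negative literal occurrences = 10.

10


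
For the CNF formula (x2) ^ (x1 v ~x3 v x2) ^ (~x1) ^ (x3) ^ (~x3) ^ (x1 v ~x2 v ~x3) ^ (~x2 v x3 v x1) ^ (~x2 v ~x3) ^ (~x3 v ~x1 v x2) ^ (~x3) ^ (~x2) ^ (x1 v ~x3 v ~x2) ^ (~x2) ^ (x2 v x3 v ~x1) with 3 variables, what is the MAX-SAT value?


Enumerate all 8 truth assignments.
For each, count how many of the 14 clauses are satisfied.
The formula is not fully satisfiable, so the maximum is below 14.
Maximum simultaneously satisfiable clauses = 12.

12


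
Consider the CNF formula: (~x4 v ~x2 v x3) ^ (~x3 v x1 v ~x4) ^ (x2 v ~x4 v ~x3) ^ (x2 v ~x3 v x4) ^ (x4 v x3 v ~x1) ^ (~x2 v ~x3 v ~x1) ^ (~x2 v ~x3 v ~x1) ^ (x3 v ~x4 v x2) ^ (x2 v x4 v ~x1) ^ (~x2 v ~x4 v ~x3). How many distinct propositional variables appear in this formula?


Identify each distinct variable in the formula.
Variables found: x1, x2, x3, x4.
Total distinct variables = 4.

4


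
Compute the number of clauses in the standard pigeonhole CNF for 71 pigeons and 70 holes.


The PHP encoding has two parts:
1) At-least-one-hole clauses: 71 (one per pigeon, each with 70 literals).
2) At-most-one-pigeon-per-hole clauses: 70 holes * C(71,2) = 70 * 2485 = 173950.
Total clauses = 71 + 173950 = 174021.

174021


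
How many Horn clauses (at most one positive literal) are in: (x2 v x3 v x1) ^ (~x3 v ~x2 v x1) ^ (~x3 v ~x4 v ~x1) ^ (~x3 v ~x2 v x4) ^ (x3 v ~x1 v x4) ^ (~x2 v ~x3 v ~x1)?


A Horn clause has at most one positive literal.
Clause 1: 3 positive lit(s) -> not Horn
Clause 2: 1 positive lit(s) -> Horn
Clause 3: 0 positive lit(s) -> Horn
Clause 4: 1 positive lit(s) -> Horn
Clause 5: 2 positive lit(s) -> not Horn
Clause 6: 0 positive lit(s) -> Horn
Total Horn clauses = 4.

4


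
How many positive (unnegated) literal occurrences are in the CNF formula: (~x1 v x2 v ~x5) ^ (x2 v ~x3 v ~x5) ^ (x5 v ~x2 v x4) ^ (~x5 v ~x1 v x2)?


Scan each clause for unnegated literals.
Clause 1: 1 positive; Clause 2: 1 positive; Clause 3: 2 positive; Clause 4: 1 positive.
Total positive literal occurrences = 5.

5


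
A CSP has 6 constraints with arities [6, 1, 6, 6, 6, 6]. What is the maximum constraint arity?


The arities are: 6, 1, 6, 6, 6, 6.
Scan for the maximum value.
Maximum arity = 6.

6


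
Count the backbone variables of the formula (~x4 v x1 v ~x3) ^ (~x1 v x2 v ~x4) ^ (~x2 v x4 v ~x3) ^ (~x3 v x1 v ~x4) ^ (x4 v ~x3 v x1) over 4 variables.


Find all satisfying assignments: 9 model(s).
Check which variables have the same value in every model.
No variable is fixed across all models.
Backbone size = 0.

0


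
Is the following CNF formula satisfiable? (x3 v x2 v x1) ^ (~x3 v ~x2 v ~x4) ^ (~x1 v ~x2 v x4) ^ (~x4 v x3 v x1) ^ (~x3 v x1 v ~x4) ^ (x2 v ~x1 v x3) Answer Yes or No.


Check all 16 possible truth assignments.
Number of satisfying assignments found: 6.
The formula is satisfiable.

Yes


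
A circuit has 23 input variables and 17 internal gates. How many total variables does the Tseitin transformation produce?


The Tseitin transformation introduces one auxiliary variable per gate.
Total variables = inputs + gates = 23 + 17 = 40.

40


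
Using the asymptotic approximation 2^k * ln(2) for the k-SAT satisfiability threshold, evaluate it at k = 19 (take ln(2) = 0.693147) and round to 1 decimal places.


Using the asymptotic formula: threshold ~ 2^k * ln(2).
2^19 = 524288.
524288 * 0.693147 = 363408.7.

363408.7


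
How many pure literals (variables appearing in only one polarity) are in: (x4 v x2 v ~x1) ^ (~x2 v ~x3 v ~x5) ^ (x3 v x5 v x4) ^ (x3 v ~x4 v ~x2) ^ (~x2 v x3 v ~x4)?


A pure literal appears in only one polarity across all clauses.
Pure literals: x1 (negative only).
Count = 1.

1


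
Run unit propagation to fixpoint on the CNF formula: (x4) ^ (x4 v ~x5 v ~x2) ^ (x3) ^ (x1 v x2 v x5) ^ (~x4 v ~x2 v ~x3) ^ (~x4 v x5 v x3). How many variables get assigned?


Unit propagation repeatedly assigns the literal in any unit clause, then simplifies.
Assignments in order: x4 = T, x3 = T, x2 = F.
No further unit clauses remain.
Total variables assigned = 3.

3


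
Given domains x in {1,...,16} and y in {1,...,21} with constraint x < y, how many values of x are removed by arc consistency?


For the constraint x < y, x needs a supporting value in y's domain.
x can be at most 20 (one less than y's maximum).
Valid x values from domain: 16 out of 16.
Pruned = 16 - 16 = 0.

0


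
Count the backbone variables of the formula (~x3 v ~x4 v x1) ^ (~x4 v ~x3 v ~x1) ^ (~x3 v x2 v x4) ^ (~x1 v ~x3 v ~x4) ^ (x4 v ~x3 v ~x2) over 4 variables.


Find all satisfying assignments: 8 model(s).
Check which variables have the same value in every model.
Fixed variables: x3=F.
Backbone size = 1.

1


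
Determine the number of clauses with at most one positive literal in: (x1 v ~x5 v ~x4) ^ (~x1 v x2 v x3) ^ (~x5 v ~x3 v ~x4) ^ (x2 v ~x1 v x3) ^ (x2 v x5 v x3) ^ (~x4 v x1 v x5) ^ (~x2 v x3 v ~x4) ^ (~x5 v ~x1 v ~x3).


A Horn clause has at most one positive literal.
Clause 1: 1 positive lit(s) -> Horn
Clause 2: 2 positive lit(s) -> not Horn
Clause 3: 0 positive lit(s) -> Horn
Clause 4: 2 positive lit(s) -> not Horn
Clause 5: 3 positive lit(s) -> not Horn
Clause 6: 2 positive lit(s) -> not Horn
Clause 7: 1 positive lit(s) -> Horn
Clause 8: 0 positive lit(s) -> Horn
Total Horn clauses = 4.

4


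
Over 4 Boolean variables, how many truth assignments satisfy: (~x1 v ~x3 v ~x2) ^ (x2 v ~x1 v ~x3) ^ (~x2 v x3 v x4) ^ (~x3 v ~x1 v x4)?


Enumerate all 16 truth assignments over 4 variables.
Test each against every clause.
Satisfying assignments found: 10.

10


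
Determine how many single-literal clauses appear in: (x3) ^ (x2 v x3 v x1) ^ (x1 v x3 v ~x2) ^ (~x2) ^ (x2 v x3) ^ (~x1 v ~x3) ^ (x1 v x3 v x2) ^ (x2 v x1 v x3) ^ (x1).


A unit clause contains exactly one literal.
Unit clauses found: (x3), (~x2), (x1).
Count = 3.

3


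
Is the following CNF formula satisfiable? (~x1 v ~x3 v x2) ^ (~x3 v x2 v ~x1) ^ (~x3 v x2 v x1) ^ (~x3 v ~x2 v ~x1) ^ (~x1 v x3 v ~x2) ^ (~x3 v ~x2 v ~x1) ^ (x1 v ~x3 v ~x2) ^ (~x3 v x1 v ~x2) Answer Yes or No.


Check all 8 possible truth assignments.
Number of satisfying assignments found: 3.
The formula is satisfiable.

Yes


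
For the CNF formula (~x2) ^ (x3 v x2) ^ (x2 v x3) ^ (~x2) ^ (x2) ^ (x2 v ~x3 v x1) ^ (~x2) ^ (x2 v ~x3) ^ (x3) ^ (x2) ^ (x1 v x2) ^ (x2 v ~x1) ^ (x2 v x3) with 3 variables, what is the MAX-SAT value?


Enumerate all 8 truth assignments.
For each, count how many of the 13 clauses are satisfied.
The formula is not fully satisfiable, so the maximum is below 13.
Maximum simultaneously satisfiable clauses = 10.

10


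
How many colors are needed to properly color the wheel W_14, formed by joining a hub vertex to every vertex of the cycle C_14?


W_14 consists of the cycle C_14 together with a hub vertex adjacent to every cycle vertex.
The cycle C_14 needs 2 colors (even cycle -> 2).
The hub is adjacent to every cycle vertex, so it must receive a new color distinct from all of them.
Chromatic number = 2 + 1 = 3.

3


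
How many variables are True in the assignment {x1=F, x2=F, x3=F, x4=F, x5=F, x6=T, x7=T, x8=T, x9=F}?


The weight is the number of variables assigned True.
True variables: x6, x7, x8.
Weight = 3.

3


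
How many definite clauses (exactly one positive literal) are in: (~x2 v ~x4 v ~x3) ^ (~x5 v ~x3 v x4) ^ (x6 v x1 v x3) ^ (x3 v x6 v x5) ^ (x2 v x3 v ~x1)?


A definite clause has exactly one positive literal.
Clause 1: 0 positive -> not definite
Clause 2: 1 positive -> definite
Clause 3: 3 positive -> not definite
Clause 4: 3 positive -> not definite
Clause 5: 2 positive -> not definite
Definite clause count = 1.

1


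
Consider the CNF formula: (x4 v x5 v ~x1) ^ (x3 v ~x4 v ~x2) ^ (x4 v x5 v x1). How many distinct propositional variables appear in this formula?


Identify each distinct variable in the formula.
Variables found: x1, x2, x3, x4, x5.
Total distinct variables = 5.

5


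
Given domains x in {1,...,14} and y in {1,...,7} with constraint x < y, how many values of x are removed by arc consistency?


For the constraint x < y, x needs a supporting value in y's domain.
x can be at most 6 (one less than y's maximum).
Valid x values from domain: 6 out of 14.
Pruned = 14 - 6 = 8.

8


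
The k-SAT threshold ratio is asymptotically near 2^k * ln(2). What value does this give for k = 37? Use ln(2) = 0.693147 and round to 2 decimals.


Using the asymptotic formula: threshold ~ 2^k * ln(2).
2^37 = 137438953472.
137438953472 * 0.693147 = 95265398282.26.

95265398282.26


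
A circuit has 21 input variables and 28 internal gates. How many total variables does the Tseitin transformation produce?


The Tseitin transformation introduces one auxiliary variable per gate.
Total variables = inputs + gates = 21 + 28 = 49.

49


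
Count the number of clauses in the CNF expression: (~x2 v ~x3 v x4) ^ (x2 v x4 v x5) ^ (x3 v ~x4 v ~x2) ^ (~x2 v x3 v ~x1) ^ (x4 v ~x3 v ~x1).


Each group enclosed in parentheses joined by ^ is one clause.
Counting the conjuncts: 5 clauses.

5


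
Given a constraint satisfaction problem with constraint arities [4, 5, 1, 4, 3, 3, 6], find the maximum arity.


The arities are: 4, 5, 1, 4, 3, 3, 6.
Scan for the maximum value.
Maximum arity = 6.

6


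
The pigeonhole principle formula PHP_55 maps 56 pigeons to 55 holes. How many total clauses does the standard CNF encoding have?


The PHP encoding has two parts:
1) At-least-one-hole clauses: 56 (one per pigeon, each with 55 literals).
2) At-most-one-pigeon-per-hole clauses: 55 holes * C(56,2) = 55 * 1540 = 84700.
Total clauses = 56 + 84700 = 84756.

84756


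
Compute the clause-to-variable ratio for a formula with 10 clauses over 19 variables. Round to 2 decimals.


Clause-to-variable ratio = clauses / variables.
10 / 19 = 0.53.

0.53


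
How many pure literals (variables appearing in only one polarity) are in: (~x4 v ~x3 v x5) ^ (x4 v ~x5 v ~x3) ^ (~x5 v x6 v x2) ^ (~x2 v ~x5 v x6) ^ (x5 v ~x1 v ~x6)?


A pure literal appears in only one polarity across all clauses.
Pure literals: x1 (negative only), x3 (negative only).
Count = 2.

2


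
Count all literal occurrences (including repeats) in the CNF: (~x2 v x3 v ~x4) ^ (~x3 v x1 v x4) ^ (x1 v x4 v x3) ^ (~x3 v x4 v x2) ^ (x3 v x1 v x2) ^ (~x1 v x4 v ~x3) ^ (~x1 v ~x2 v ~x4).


Clause lengths: 3, 3, 3, 3, 3, 3, 3.
Sum = 3 + 3 + 3 + 3 + 3 + 3 + 3 = 21.

21


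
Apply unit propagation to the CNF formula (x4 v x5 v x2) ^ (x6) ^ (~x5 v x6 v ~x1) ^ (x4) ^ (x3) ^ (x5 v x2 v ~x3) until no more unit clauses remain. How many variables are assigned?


Unit propagation repeatedly assigns the literal in any unit clause, then simplifies.
Assignments in order: x6 = T, x4 = T, x3 = T.
No further unit clauses remain.
Total variables assigned = 3.

3


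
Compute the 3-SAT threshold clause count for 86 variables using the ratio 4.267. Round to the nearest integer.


The 3-SAT phase transition occurs at approximately 4.267 clauses per variable.
m = 4.267 * 86 = 366.962.
Rounded to nearest integer: 367.

367


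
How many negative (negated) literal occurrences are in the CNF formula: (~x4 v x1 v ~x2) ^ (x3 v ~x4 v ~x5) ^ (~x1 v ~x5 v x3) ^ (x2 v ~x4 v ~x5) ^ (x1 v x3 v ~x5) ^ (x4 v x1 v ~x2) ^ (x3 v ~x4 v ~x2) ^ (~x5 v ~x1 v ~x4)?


Scan each clause for negated literals.
Clause 1: 2 negative; Clause 2: 2 negative; Clause 3: 2 negative; Clause 4: 2 negative; Clause 5: 1 negative; Clause 6: 1 negative; Clause 7: 2 negative; Clause 8: 3 negative.
Total negative literal occurrences = 15.

15


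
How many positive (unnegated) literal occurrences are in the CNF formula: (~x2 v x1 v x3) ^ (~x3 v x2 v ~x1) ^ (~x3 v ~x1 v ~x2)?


Scan each clause for unnegated literals.
Clause 1: 2 positive; Clause 2: 1 positive; Clause 3: 0 positive.
Total positive literal occurrences = 3.

3


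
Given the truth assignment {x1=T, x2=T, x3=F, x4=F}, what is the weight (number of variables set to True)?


The weight is the number of variables assigned True.
True variables: x1, x2.
Weight = 2.

2


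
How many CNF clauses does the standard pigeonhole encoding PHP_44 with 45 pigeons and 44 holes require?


The PHP encoding has two parts:
1) At-least-one-hole clauses: 45 (one per pigeon, each with 44 literals).
2) At-most-one-pigeon-per-hole clauses: 44 holes * C(45,2) = 44 * 990 = 43560.
Total clauses = 45 + 43560 = 43605.

43605


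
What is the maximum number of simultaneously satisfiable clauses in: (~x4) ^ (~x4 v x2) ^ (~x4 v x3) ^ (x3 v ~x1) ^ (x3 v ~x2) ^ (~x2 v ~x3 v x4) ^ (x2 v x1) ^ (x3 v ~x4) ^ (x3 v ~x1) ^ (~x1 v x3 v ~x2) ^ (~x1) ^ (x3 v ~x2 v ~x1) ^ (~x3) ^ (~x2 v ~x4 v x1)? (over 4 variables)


Enumerate all 16 truth assignments.
For each, count how many of the 14 clauses are satisfied.
The formula is not fully satisfiable, so the maximum is below 14.
Maximum simultaneously satisfiable clauses = 13.

13


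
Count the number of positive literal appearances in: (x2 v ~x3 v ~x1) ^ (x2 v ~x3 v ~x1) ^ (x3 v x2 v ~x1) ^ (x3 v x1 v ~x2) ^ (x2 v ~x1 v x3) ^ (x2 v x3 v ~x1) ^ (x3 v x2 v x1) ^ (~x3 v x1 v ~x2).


Scan each clause for unnegated literals.
Clause 1: 1 positive; Clause 2: 1 positive; Clause 3: 2 positive; Clause 4: 2 positive; Clause 5: 2 positive; Clause 6: 2 positive; Clause 7: 3 positive; Clause 8: 1 positive.
Total positive literal occurrences = 14.

14


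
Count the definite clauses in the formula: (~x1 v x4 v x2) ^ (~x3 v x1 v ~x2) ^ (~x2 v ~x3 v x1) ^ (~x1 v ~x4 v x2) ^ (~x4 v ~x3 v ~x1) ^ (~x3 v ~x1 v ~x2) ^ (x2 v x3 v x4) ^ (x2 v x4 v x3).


A definite clause has exactly one positive literal.
Clause 1: 2 positive -> not definite
Clause 2: 1 positive -> definite
Clause 3: 1 positive -> definite
Clause 4: 1 positive -> definite
Clause 5: 0 positive -> not definite
Clause 6: 0 positive -> not definite
Clause 7: 3 positive -> not definite
Clause 8: 3 positive -> not definite
Definite clause count = 3.

3


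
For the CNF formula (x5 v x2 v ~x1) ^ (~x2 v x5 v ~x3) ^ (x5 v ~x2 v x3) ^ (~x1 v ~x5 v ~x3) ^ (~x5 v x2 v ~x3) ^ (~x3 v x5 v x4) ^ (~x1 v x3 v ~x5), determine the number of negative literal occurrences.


Scan each clause for negated literals.
Clause 1: 1 negative; Clause 2: 2 negative; Clause 3: 1 negative; Clause 4: 3 negative; Clause 5: 2 negative; Clause 6: 1 negative; Clause 7: 2 negative.
Total negative literal occurrences = 12.

12


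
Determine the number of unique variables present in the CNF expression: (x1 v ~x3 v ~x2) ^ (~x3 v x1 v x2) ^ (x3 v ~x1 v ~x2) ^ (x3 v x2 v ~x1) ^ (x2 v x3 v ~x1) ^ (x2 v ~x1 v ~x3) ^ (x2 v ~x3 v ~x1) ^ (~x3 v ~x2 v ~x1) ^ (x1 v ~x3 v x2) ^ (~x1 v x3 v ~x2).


Identify each distinct variable in the formula.
Variables found: x1, x2, x3.
Total distinct variables = 3.

3


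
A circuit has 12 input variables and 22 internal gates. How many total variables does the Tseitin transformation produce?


The Tseitin transformation introduces one auxiliary variable per gate.
Total variables = inputs + gates = 12 + 22 = 34.

34


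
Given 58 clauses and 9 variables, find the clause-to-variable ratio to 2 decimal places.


Clause-to-variable ratio = clauses / variables.
58 / 9 = 6.44.

6.44


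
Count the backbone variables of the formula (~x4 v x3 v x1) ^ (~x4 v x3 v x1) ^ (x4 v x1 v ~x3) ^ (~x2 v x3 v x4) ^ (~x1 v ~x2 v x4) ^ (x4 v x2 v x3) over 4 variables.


Find all satisfying assignments: 7 model(s).
Check which variables have the same value in every model.
No variable is fixed across all models.
Backbone size = 0.

0


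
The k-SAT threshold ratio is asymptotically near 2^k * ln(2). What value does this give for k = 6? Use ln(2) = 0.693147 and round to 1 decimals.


Using the asymptotic formula: threshold ~ 2^k * ln(2).
2^6 = 64.
64 * 0.693147 = 44.4.

44.4


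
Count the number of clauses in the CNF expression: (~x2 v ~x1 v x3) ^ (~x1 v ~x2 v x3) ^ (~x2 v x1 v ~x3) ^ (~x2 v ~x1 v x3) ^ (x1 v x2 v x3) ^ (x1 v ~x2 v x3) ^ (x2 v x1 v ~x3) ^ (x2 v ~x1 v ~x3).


Each group enclosed in parentheses joined by ^ is one clause.
Counting the conjuncts: 8 clauses.

8


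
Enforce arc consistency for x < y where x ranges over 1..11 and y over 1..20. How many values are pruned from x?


For the constraint x < y, x needs a supporting value in y's domain.
x can be at most 19 (one less than y's maximum).
Valid x values from domain: 11 out of 11.
Pruned = 11 - 11 = 0.

0


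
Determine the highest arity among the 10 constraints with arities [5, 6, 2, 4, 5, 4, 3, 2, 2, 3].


The arities are: 5, 6, 2, 4, 5, 4, 3, 2, 2, 3.
Scan for the maximum value.
Maximum arity = 6.

6


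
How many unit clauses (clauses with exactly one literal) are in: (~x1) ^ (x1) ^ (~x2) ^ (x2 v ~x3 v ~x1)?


A unit clause contains exactly one literal.
Unit clauses found: (~x1), (x1), (~x2).
Count = 3.

3


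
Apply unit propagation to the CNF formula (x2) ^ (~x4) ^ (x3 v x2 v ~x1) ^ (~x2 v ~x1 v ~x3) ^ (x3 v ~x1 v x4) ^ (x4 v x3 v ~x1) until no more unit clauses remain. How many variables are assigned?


Unit propagation repeatedly assigns the literal in any unit clause, then simplifies.
Assignments in order: x2 = T, x4 = F.
No further unit clauses remain.
Total variables assigned = 2.

2


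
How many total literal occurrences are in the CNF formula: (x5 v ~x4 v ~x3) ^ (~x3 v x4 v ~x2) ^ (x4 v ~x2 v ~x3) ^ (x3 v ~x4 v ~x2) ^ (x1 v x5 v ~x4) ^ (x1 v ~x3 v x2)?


Clause lengths: 3, 3, 3, 3, 3, 3.
Sum = 3 + 3 + 3 + 3 + 3 + 3 = 18.

18


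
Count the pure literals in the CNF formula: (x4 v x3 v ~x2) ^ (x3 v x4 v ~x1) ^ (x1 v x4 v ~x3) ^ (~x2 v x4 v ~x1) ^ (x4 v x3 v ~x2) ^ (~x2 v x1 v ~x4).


A pure literal appears in only one polarity across all clauses.
Pure literals: x2 (negative only).
Count = 1.

1


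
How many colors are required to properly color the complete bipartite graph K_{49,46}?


K_{49,46} is bipartite by definition: the two parts are independent sets, with every edge crossing between them.
Color all vertices in one part with color 1 and all vertices in the other part with color 2.
Since the graph has at least one edge, one color does not suffice.
Chromatic number = 2.

2


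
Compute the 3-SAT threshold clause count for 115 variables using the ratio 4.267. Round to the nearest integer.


The 3-SAT phase transition occurs at approximately 4.267 clauses per variable.
m = 4.267 * 115 = 490.705.
Rounded to nearest integer: 491.

491


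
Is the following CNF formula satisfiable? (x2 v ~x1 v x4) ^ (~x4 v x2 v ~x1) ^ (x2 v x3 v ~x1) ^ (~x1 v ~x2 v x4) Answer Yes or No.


Check all 16 possible truth assignments.
Number of satisfying assignments found: 10.
The formula is satisfiable.

Yes


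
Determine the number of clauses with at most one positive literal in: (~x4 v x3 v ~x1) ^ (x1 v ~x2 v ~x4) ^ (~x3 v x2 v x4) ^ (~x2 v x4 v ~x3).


A Horn clause has at most one positive literal.
Clause 1: 1 positive lit(s) -> Horn
Clause 2: 1 positive lit(s) -> Horn
Clause 3: 2 positive lit(s) -> not Horn
Clause 4: 1 positive lit(s) -> Horn
Total Horn clauses = 3.

3


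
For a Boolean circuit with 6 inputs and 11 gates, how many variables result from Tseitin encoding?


The Tseitin transformation introduces one auxiliary variable per gate.
Total variables = inputs + gates = 6 + 11 = 17.

17


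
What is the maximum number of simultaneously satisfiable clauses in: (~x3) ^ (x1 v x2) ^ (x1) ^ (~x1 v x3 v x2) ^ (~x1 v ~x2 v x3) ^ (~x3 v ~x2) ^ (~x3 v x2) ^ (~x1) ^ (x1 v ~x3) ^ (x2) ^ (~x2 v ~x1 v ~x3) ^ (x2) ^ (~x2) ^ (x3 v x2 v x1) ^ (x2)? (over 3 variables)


Enumerate all 8 truth assignments.
For each, count how many of the 15 clauses are satisfied.
The formula is not fully satisfiable, so the maximum is below 15.
Maximum simultaneously satisfiable clauses = 13.

13


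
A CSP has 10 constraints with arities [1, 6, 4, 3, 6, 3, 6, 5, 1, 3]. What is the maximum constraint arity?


The arities are: 1, 6, 4, 3, 6, 3, 6, 5, 1, 3.
Scan for the maximum value.
Maximum arity = 6.

6


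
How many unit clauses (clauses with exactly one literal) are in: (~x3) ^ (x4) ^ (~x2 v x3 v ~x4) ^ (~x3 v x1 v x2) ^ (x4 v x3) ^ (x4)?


A unit clause contains exactly one literal.
Unit clauses found: (~x3), (x4), (x4).
Count = 3.

3


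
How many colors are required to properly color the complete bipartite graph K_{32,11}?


K_{32,11} is bipartite by definition: the two parts are independent sets, with every edge crossing between them.
Color all vertices in one part with color 1 and all vertices in the other part with color 2.
Since the graph has at least one edge, one color does not suffice.
Chromatic number = 2.

2


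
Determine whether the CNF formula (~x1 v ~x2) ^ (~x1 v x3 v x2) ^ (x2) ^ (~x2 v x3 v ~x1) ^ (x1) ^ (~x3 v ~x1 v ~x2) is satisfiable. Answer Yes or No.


Check all 8 possible truth assignments.
Number of satisfying assignments found: 0.
The formula is unsatisfiable.

No


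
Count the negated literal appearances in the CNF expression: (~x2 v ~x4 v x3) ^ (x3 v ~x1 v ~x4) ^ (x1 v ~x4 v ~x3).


Scan each clause for negated literals.
Clause 1: 2 negative; Clause 2: 2 negative; Clause 3: 2 negative.
Total negative literal occurrences = 6.

6


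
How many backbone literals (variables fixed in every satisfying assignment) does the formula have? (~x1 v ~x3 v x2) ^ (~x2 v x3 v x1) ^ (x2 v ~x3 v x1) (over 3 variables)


Find all satisfying assignments: 5 model(s).
Check which variables have the same value in every model.
No variable is fixed across all models.
Backbone size = 0.

0


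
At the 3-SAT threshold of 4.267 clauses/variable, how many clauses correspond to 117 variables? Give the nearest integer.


The 3-SAT phase transition occurs at approximately 4.267 clauses per variable.
m = 4.267 * 117 = 499.239.
Rounded to nearest integer: 499.

499


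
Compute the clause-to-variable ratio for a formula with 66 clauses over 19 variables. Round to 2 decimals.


Clause-to-variable ratio = clauses / variables.
66 / 19 = 3.47.

3.47


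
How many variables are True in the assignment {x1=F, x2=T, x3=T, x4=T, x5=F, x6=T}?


The weight is the number of variables assigned True.
True variables: x2, x3, x4, x6.
Weight = 4.

4


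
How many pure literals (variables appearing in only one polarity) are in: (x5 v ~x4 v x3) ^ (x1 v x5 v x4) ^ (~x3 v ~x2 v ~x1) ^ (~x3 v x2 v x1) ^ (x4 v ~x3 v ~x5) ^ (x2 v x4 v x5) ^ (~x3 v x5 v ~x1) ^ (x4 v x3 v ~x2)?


A pure literal appears in only one polarity across all clauses.
No pure literals found.
Count = 0.

0


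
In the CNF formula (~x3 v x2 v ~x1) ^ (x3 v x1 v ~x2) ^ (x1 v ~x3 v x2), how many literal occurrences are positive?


Scan each clause for unnegated literals.
Clause 1: 1 positive; Clause 2: 2 positive; Clause 3: 2 positive.
Total positive literal occurrences = 5.

5


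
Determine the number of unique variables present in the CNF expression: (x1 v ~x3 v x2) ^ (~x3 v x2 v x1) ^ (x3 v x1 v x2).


Identify each distinct variable in the formula.
Variables found: x1, x2, x3.
Total distinct variables = 3.

3


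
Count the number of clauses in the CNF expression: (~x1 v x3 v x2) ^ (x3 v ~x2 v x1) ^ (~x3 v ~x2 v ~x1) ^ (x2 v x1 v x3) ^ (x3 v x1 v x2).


Each group enclosed in parentheses joined by ^ is one clause.
Counting the conjuncts: 5 clauses.

5


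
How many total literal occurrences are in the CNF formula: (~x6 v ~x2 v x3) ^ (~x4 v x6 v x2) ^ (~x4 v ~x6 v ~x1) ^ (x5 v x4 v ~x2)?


Clause lengths: 3, 3, 3, 3.
Sum = 3 + 3 + 3 + 3 = 12.

12


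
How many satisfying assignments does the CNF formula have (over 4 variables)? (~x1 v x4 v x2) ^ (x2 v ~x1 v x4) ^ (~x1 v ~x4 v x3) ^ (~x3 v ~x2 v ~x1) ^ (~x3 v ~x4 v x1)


Enumerate all 16 truth assignments over 4 variables.
Test each against every clause.
Satisfying assignments found: 8.

8


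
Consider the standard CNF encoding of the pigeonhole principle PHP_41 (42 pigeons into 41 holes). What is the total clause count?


The PHP encoding has two parts:
1) At-least-one-hole clauses: 42 (one per pigeon, each with 41 literals).
2) At-most-one-pigeon-per-hole clauses: 41 holes * C(42,2) = 41 * 861 = 35301.
Total clauses = 42 + 35301 = 35343.

35343


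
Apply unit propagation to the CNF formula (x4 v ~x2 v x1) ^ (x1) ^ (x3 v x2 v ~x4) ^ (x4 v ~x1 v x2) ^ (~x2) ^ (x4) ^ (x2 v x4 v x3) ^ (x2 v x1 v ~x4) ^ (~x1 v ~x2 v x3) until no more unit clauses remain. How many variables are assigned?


Unit propagation repeatedly assigns the literal in any unit clause, then simplifies.
Assignments in order: x1 = T, x2 = F, x4 = T, x3 = T.
No further unit clauses remain.
Total variables assigned = 4.

4


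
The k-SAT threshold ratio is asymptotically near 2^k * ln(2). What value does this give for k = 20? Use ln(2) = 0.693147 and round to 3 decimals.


Using the asymptotic formula: threshold ~ 2^k * ln(2).
2^20 = 1048576.
1048576 * 0.693147 = 726817.309.

726817.309


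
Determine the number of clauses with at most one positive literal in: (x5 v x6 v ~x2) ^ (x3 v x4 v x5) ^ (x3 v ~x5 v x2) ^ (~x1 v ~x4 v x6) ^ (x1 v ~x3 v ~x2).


A Horn clause has at most one positive literal.
Clause 1: 2 positive lit(s) -> not Horn
Clause 2: 3 positive lit(s) -> not Horn
Clause 3: 2 positive lit(s) -> not Horn
Clause 4: 1 positive lit(s) -> Horn
Clause 5: 1 positive lit(s) -> Horn
Total Horn clauses = 2.

2


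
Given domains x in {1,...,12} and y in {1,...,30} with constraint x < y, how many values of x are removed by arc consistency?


For the constraint x < y, x needs a supporting value in y's domain.
x can be at most 29 (one less than y's maximum).
Valid x values from domain: 12 out of 12.
Pruned = 12 - 12 = 0.

0


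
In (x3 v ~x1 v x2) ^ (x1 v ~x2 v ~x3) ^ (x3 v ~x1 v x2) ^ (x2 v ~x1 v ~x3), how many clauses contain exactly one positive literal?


A definite clause has exactly one positive literal.
Clause 1: 2 positive -> not definite
Clause 2: 1 positive -> definite
Clause 3: 2 positive -> not definite
Clause 4: 1 positive -> definite
Definite clause count = 2.

2


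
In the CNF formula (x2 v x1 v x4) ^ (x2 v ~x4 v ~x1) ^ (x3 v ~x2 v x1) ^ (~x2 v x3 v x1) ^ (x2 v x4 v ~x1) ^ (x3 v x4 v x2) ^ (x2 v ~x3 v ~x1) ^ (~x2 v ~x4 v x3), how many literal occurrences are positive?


Scan each clause for unnegated literals.
Clause 1: 3 positive; Clause 2: 1 positive; Clause 3: 2 positive; Clause 4: 2 positive; Clause 5: 2 positive; Clause 6: 3 positive; Clause 7: 1 positive; Clause 8: 1 positive.
Total positive literal occurrences = 15.

15


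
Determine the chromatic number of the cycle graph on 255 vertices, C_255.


An odd cycle cannot be 2-colored: alternating two colors around the cycle returns to the start with a conflict.
Since 255 is odd, three colors are required (and three suffice).
Chromatic number = 3.

3


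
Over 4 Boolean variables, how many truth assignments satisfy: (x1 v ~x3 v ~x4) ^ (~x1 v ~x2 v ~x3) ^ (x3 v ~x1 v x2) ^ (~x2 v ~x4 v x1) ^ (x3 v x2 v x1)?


Enumerate all 16 truth assignments over 4 variables.
Test each against every clause.
Satisfying assignments found: 7.

7
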